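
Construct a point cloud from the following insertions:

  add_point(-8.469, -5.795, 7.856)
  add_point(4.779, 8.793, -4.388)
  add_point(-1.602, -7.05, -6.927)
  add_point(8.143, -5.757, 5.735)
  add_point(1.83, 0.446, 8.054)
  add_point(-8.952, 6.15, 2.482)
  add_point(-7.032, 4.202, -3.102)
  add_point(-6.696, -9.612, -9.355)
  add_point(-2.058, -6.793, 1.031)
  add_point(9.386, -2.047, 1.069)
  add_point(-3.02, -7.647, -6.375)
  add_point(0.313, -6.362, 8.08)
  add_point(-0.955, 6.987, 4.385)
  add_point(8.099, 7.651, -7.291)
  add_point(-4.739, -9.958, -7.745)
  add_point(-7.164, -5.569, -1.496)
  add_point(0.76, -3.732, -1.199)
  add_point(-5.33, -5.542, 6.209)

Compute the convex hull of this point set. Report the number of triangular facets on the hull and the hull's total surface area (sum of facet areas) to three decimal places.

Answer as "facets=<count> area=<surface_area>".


facets=22 area=1057.635

Points on the hull: [0, 1, 2, 3, 4, 5, 6, 7, 9, 11, 12, 13, 14] (13 of 18).

Triangle areas on the boundary:
  f1: (p4, p13, p9) → 67.0136
  f2: (p0, p7, p5) → 113.8117
  f3: (p0, p4, p5) → 71.1106
  f4: (p0, p4, p11) → 30.3347
  f5: (p14, p0, p7) → 19.5470
  f6: (p14, p0, p11) → 71.2090
  f7: (p6, p7, p5) → 35.3240
  f8: (p6, p13, p7) → 121.6266
  f9: (p3, p4, p9) → 27.7718
  f10: (p3, p4, p11) → 27.4327
  f11: (p3, p14, p9) → 56.0493
  f12: (p3, p14, p11) → 69.6135
  f13: (p12, p4, p5) → 30.8394
  f14: (p2, p13, p7) → 33.5052
  f15: (p2, p14, p7) → 4.5407
  f16: (p2, p13, p9) → 91.7495
  f17: (p2, p14, p9) → 14.9207
  f18: (p1, p4, p13) → 29.6476
  f19: (p1, p12, p4) → 40.1661
  f20: (p1, p12, p5) → 41.1748
  f21: (p1, p6, p5) → 38.1928
  f22: (p1, p6, p13) → 22.0535
Σ area = 1057.635

Euler characteristic 13−33+22 = 2 ✓


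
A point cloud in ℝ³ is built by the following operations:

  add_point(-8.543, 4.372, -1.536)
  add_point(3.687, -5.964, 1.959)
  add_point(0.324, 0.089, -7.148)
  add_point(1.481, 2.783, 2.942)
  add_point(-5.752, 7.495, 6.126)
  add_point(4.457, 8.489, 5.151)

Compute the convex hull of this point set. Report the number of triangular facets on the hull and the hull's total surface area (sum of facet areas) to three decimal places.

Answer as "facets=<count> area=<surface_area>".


Hull vertices (5/6): indices [0, 1, 2, 4, 5].

Triangle areas on the boundary:
  f1: (p2, p5, p0) → 80.6514
  f2: (p2, p1, p0) → 64.7928
  f3: (p2, p1, p5) → 80.0553
  f4: (p4, p5, p0) → 43.3378
  f5: (p4, p1, p0) → 70.1110
  f6: (p4, p1, p5) → 75.7552
Σ area = 414.704

Euler: V−E+F = 5−9+6 = 2.

facets=6 area=414.704


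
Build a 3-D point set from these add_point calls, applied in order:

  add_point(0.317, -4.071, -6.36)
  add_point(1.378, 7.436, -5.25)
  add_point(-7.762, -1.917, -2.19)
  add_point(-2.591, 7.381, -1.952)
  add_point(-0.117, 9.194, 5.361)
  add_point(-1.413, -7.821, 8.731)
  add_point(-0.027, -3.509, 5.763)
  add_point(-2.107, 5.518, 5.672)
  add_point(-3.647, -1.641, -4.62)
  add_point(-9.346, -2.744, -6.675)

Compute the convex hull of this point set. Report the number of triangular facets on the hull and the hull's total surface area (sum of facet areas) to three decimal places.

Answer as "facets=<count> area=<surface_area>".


facets=14 area=564.220

9 of the 10 inputs are extreme points: [0, 1, 2, 3, 4, 5, 6, 7, 9].

Facet areas (half cross-product norm):
  f1: (p0, p1, p9) → 56.5967
  f2: (p0, p5, p9) → 76.2624
  f3: (p3, p1, p9) → 33.1685
  f4: (p3, p4, p9) → 38.3213
  f5: (p3, p4, p1) → 19.1915
  f6: (p7, p4, p9) → 27.9406
  f7: (p7, p4, p5) → 15.3024
  f8: (p6, p4, p1) → 68.4048
  f9: (p6, p4, p5) → 20.1138
  f10: (p6, p0, p1) → 69.7900
  f11: (p6, p0, p5) → 28.1245
  f12: (p2, p5, p9) → 19.9949
  f13: (p2, p7, p9) → 15.3107
  f14: (p2, p7, p5) → 75.6982
Σ area = 564.220

Euler: V−E+F = 9−21+14 = 2.


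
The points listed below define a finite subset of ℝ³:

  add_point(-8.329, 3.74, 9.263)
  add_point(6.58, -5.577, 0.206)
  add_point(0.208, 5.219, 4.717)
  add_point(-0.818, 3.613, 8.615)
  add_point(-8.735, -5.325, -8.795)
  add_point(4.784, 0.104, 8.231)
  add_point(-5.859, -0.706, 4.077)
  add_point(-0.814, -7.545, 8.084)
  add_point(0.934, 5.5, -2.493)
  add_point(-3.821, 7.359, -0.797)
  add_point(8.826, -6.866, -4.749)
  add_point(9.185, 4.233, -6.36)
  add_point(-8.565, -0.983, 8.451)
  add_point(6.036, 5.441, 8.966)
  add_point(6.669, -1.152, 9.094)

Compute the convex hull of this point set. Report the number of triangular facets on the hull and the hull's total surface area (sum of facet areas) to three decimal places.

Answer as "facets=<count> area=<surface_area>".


facets=14 area=1077.108

Hull vertices (9/15): indices [0, 4, 7, 9, 10, 11, 12, 13, 14].

Per-facet area ½‖(b−a)×(c−a)‖:
  f1: (p9, p11, p4) → 113.8523
  f2: (p13, p9, p11) → 93.2558
  f3: (p10, p11, p4) → 101.1066
  f4: (p10, p7, p4) → 133.1308
  f5: (p0, p9, p4) → 91.3333
  f6: (p0, p13, p9) → 75.3656
  f7: (p14, p10, p7) → 72.8488
  f8: (p14, p0, p7) → 66.7788
  f9: (p14, p0, p13) → 47.9112
  f10: (p14, p13, p11) → 51.8247
  f11: (p14, p10, p11) → 82.4583
  f12: (p12, p7, p4) → 88.8021
  f13: (p12, p0, p4) → 39.0133
  f14: (p12, p0, p7) → 19.4265
Σ area = 1077.108

Euler characteristic 9−21+14 = 2 ✓


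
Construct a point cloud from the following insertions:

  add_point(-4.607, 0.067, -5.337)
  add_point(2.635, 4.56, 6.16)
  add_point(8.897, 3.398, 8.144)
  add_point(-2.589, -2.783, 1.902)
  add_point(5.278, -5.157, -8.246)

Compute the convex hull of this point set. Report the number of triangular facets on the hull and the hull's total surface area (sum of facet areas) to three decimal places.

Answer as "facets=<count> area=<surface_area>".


Hull vertices (5/5): indices [0, 1, 2, 3, 4].

Triangle areas on the boundary:
  f1: (p1, p4, p0) → 82.3415
  f2: (p1, p4, p2) → 58.6237
  f3: (p3, p4, p0) → 45.9123
  f4: (p3, p4, p2) → 94.2072
  f5: (p3, p1, p0) → 38.7281
  f6: (p3, p1, p2) → 28.9654
Σ area = 348.778

Check V−E+F: 5 − 9 + 6 = 2.

facets=6 area=348.778


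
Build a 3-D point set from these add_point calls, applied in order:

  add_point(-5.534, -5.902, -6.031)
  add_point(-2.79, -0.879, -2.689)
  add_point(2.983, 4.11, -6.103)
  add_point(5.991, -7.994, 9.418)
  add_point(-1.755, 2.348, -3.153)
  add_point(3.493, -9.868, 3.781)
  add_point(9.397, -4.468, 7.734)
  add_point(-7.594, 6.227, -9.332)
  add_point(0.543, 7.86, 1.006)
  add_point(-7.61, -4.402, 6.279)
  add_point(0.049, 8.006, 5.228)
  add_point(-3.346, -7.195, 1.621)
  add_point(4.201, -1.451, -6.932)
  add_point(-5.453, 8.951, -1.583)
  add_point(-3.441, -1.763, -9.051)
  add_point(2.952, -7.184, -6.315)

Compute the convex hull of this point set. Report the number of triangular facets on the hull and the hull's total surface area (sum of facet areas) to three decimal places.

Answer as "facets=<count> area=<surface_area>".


Points on the hull: [0, 2, 3, 5, 6, 7, 8, 9, 10, 11, 12, 13, 14, 15] (14 of 16).

Triangle areas on the boundary:
  f1: (p7, p13, p9) → 65.6476
  f2: (p10, p13, p9) → 63.3136
  f3: (p5, p15, p6) → 44.4312
  f4: (p0, p7, p9) → 79.5637
  f5: (p0, p5, p15) → 44.8386
  f6: (p8, p10, p13) → 13.5296
  f7: (p8, p10, p6) → 33.5120
  f8: (p3, p5, p9) → 40.6436
  f9: (p3, p5, p6) → 16.4636
  f10: (p3, p10, p9) → 101.5255
  f11: (p3, p10, p6) → 40.0931
  f12: (p14, p0, p7) → 21.5053
  f13: (p14, p0, p15) → 22.8117
  f14: (p11, p5, p9) → 22.8442
  f15: (p11, p0, p9) → 25.4184
  f16: (p11, p0, p5) → 25.4323
  f17: (p2, p7, p13) → 42.9508
  f18: (p2, p8, p13) → 27.8090
  f19: (p2, p8, p6) → 69.0059
  f20: (p12, p14, p7) → 32.4887
  f21: (p12, p2, p7) → 30.4665
  f22: (p12, p14, p15) → 22.8689
  f23: (p12, p15, p6) → 45.6871
  f24: (p12, p2, p6) → 45.2589
Σ area = 978.110

Euler characteristic 14−36+24 = 2 ✓

facets=24 area=978.110


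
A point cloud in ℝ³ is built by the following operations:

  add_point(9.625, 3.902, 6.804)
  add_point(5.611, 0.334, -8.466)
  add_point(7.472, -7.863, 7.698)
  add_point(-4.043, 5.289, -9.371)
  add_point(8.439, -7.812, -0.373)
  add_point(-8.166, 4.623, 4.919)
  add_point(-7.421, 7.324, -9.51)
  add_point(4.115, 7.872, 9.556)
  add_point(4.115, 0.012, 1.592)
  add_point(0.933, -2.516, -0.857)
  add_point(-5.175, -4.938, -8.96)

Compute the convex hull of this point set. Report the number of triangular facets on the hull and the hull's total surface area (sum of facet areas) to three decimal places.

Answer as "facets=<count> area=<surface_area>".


Points on the hull: [0, 1, 2, 3, 4, 5, 6, 7, 10] (9 of 11).

Facet areas (half cross-product norm):
  f1: (p1, p6, p0) → 118.0156
  f2: (p7, p2, p5) → 109.1205
  f3: (p7, p2, p0) → 40.8511
  f4: (p7, p6, p5) → 96.3217
  f5: (p7, p6, p0) → 81.5488
  f6: (p10, p2, p5) → 160.7099
  f7: (p10, p6, p5) → 89.5660
  f8: (p4, p10, p2) → 60.2018
  f9: (p4, p10, p1) → 70.9223
  f10: (p4, p2, p0) → 48.4960
  f11: (p4, p1, p0) → 79.7426
  f12: (p3, p1, p6) → 1.7837
  f13: (p3, p10, p6) → 18.4437
  f14: (p3, p10, p1) → 52.3545
Σ area = 1028.078

Check V−E+F: 9 − 21 + 14 = 2.

facets=14 area=1028.078


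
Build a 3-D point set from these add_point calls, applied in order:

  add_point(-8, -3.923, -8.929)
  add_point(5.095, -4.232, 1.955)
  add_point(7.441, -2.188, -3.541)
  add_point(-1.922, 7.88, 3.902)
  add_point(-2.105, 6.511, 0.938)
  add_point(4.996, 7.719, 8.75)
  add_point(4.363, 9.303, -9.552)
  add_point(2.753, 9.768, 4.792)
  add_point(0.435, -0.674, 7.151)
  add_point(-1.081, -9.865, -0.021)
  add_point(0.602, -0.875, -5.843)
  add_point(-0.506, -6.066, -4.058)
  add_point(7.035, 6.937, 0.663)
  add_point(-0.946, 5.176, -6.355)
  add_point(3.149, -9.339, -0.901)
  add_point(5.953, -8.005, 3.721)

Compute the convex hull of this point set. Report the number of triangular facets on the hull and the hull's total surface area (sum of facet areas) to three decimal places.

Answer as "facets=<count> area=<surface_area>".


Hull vertices (12/16): indices [0, 2, 3, 5, 6, 7, 8, 9, 12, 13, 14, 15].

Triangle areas on the boundary:
  f1: (p6, p2, p0) → 105.4166
  f2: (p13, p6, p0) → 28.5359
  f3: (p12, p6, p2) → 53.4481
  f4: (p12, p6, p7) → 33.5539
  f5: (p12, p15, p2) → 46.0847
  f6: (p14, p2, p0) → 64.3109
  f7: (p14, p15, p2) → 23.9003
  f8: (p5, p12, p7) → 16.4282
  f9: (p5, p12, p15) → 63.5842
  f10: (p5, p8, p15) → 42.5730
  f11: (p3, p8, p0) → 84.2835
  f12: (p3, p13, p0) → 58.8340
  f13: (p3, p5, p7) → 11.7232
  f14: (p3, p5, p8) → 36.2486
  f15: (p3, p6, p7) → 36.8421
  f16: (p3, p13, p6) → 37.3217
  f17: (p9, p14, p15) → 11.3489
  f18: (p9, p8, p15) → 39.5946
  f19: (p9, p14, p0) → 26.1917
  f20: (p9, p8, p0) → 74.2850
Σ area = 894.509

Euler: V−E+F = 12−30+20 = 2.

facets=20 area=894.509


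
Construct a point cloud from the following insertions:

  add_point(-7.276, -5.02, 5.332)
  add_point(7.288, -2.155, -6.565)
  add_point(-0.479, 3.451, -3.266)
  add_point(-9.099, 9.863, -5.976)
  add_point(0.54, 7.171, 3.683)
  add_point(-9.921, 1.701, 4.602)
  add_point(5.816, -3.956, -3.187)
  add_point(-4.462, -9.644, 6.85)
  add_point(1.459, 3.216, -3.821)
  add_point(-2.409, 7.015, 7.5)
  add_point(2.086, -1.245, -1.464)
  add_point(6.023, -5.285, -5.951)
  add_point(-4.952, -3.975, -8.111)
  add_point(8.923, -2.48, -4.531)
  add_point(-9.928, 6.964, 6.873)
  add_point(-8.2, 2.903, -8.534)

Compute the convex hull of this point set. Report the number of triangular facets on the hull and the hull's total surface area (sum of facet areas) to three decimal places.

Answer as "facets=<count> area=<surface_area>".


facets=20 area=939.965

Extreme-point indices: [0, 1, 3, 4, 5, 7, 9, 11, 12, 13, 14, 15] — 12 of 16 on the boundary.

Triangle areas on the boundary:
  f1: (p9, p7, p14) → 62.8191
  f2: (p9, p7, p13) → 143.3003
  f3: (p9, p3, p14) → 49.7843
  f4: (p5, p3, p14) → 37.1794
  f5: (p5, p3, p15) → 47.8432
  f6: (p1, p3, p15) → 57.1910
  f7: (p1, p12, p15) → 45.4085
  f8: (p4, p9, p13) → 24.4933
  f9: (p4, p9, p3) → 33.2681
  f10: (p4, p1, p13) → 19.9799
  f11: (p4, p1, p3) → 107.0901
  f12: (p0, p5, p15) → 47.8382
  f13: (p0, p12, p15) → 52.0487
  f14: (p0, p12, p7) → 37.3059
  f15: (p0, p7, p14) → 17.1131
  f16: (p0, p5, p14) → 12.1823
  f17: (p11, p12, p7) → 87.2637
  f18: (p11, p1, p12) → 18.8535
  f19: (p11, p7, p13) → 34.4911
  f20: (p11, p1, p13) → 4.5108
Σ area = 939.965

Check V−E+F: 12 − 30 + 20 = 2.


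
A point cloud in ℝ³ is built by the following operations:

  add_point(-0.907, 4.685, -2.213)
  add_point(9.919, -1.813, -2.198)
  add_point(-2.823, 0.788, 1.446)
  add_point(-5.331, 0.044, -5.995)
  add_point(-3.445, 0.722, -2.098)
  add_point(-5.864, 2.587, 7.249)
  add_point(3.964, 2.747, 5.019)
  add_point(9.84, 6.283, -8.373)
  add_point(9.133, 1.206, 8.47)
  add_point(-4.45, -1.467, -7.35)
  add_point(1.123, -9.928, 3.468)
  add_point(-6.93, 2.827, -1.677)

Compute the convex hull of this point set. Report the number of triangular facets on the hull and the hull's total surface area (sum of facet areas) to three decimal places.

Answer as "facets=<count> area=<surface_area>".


Points on the hull: [0, 1, 3, 5, 6, 7, 8, 9, 10, 11] (10 of 12).

Area of each hull facet:
  f1: (p8, p10, p1) → 70.3964
  f2: (p5, p10, p11) → 65.6258
  f3: (p5, p8, p10) → 95.3593
  f4: (p9, p10, p11) → 55.5553
  f5: (p9, p10, p1) → 89.3930
  f6: (p0, p5, p11) → 28.4367
  f7: (p3, p9, p11) → 1.6019
  f8: (p7, p9, p1) → 75.6529
  f9: (p7, p8, p1) → 52.6715
  f10: (p7, p3, p9) → 17.9837
  f11: (p7, p0, p5) → 36.3369
  f12: (p7, p0, p11) → 17.3305
  f13: (p7, p3, p11) → 43.7558
  f14: (p6, p5, p8) → 24.1274
  f15: (p6, p7, p8) → 46.9806
  f16: (p6, p7, p5) → 61.6878
Σ area = 782.895

Euler: V−E+F = 10−24+16 = 2.

facets=16 area=782.895


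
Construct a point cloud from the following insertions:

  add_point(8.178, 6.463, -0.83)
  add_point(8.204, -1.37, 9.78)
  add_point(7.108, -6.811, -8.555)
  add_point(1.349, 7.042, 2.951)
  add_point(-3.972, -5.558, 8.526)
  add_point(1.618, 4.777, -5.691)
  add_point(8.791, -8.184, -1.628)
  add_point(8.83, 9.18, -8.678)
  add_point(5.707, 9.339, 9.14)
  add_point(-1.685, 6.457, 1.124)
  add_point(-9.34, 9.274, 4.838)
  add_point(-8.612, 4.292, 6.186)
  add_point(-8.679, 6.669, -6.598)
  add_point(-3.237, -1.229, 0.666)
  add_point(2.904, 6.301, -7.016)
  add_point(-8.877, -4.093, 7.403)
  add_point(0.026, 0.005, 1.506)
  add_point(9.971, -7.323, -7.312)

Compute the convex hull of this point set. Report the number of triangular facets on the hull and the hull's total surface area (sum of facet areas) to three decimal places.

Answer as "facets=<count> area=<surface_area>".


Points on the hull: [0, 1, 2, 4, 6, 7, 8, 10, 11, 12, 15, 17] (12 of 18).

Facet areas (half cross-product norm):
  f1: (p1, p7, p17) → 145.9429
  f2: (p12, p7, p10) → 103.6149
  f3: (p12, p15, p10) → 79.9410
  f4: (p8, p7, p10) → 140.7775
  f5: (p6, p1, p17) → 25.1642
  f6: (p2, p7, p17) → 25.3787
  f7: (p2, p12, p7) → 138.8144
  f8: (p2, p12, p15) → 174.9847
  f9: (p2, p6, p17) → 9.0487
  f10: (p2, p6, p15) → 72.2688
  f11: (p0, p1, p7) → 16.9063
  f12: (p0, p8, p7) → 26.0097
  f13: (p0, p8, p1) → 56.7202
  f14: (p11, p15, p10) → 4.5860
  f15: (p11, p8, p10) → 39.9500
  f16: (p11, p8, p15) → 62.0147
  f17: (p4, p6, p1) → 84.1665
  f18: (p4, p6, p15) → 33.4113
  f19: (p4, p8, p1) → 70.9225
  f20: (p4, p8, p15) → 44.6794
Σ area = 1355.302

Euler: V−E+F = 12−30+20 = 2.

facets=20 area=1355.302


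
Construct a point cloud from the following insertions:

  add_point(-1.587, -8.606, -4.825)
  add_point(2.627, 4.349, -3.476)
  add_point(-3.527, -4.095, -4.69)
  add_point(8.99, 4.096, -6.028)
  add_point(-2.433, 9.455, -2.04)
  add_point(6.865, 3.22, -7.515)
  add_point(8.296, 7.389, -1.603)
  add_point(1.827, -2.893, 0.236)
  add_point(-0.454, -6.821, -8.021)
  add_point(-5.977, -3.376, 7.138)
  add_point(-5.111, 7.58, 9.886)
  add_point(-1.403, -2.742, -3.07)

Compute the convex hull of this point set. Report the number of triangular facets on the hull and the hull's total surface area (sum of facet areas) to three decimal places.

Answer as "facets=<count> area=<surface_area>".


Hull vertices (10/12): indices [0, 2, 3, 4, 5, 6, 7, 8, 9, 10].

Per-facet area ½‖(b−a)×(c−a)‖:
  f1: (p10, p4, p9) → 69.8685
  f2: (p2, p4, p9) → 81.5655
  f3: (p2, p8, p4) → 29.8633
  f4: (p5, p4, p3) → 16.7779
  f5: (p5, p8, p3) → 11.4986
  f6: (p5, p8, p4) → 77.4756
  f7: (p6, p4, p3) → 29.7649
  f8: (p6, p10, p4) → 66.8924
  f9: (p6, p7, p3) → 32.4595
  f10: (p6, p10, p9) → 99.4060
  f11: (p6, p7, p9) → 54.2582
  f12: (p0, p8, p3) → 25.2529
  f13: (p0, p7, p3) → 46.5740
  f14: (p0, p7, p9) → 43.5129
  f15: (p0, p2, p9) → 29.3311
  f16: (p0, p2, p8) → 9.0131
Σ area = 723.514

Euler: V−E+F = 10−24+16 = 2.

facets=16 area=723.514


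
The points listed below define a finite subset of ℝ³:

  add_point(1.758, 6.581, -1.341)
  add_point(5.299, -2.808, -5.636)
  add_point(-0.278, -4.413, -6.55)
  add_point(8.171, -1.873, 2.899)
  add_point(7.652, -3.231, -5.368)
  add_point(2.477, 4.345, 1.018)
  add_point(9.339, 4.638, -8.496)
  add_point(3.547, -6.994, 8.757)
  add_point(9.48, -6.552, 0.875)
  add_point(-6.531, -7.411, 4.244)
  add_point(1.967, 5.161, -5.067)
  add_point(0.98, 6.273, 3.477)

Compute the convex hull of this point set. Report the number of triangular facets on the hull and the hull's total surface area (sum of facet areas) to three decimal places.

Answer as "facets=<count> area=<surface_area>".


Points on the hull: [0, 2, 3, 4, 6, 7, 8, 9, 10, 11] (10 of 12).

Triangle areas on the boundary:
  f1: (p7, p8, p9) → 53.1801
  f2: (p2, p8, p9) → 78.8162
  f3: (p11, p0, p9) → 37.5892
  f4: (p11, p7, p9) → 77.0561
  f5: (p6, p11, p0) → 16.6357
  f6: (p3, p7, p8) → 23.6267
  f7: (p3, p11, p7) → 49.1781
  f8: (p3, p6, p8) → 34.5502
  f9: (p3, p6, p11) → 69.1139
  f10: (p4, p2, p8) → 28.2024
  f11: (p4, p6, p8) → 23.2604
  f12: (p4, p6, p2) → 33.6756
  f13: (p10, p6, p0) → 14.4177
  f14: (p10, p6, p2) → 40.3829
  f15: (p10, p0, p9) → 34.3033
  f16: (p10, p2, p9) → 62.3784
Σ area = 676.367

Euler characteristic 10−24+16 = 2 ✓

facets=16 area=676.367


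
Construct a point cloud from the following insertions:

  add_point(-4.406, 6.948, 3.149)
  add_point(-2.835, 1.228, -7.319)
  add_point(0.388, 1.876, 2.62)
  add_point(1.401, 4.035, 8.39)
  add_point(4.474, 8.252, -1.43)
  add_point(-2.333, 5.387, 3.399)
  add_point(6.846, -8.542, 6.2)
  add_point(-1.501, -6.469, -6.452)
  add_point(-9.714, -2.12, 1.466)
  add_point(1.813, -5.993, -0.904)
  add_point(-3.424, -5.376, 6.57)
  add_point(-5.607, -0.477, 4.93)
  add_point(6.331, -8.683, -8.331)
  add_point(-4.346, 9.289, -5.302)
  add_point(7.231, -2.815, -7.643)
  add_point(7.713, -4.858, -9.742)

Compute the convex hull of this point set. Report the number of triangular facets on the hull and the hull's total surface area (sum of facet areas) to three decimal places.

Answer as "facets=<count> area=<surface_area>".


13 of the 16 inputs are extreme points: [0, 1, 3, 4, 6, 7, 8, 10, 11, 12, 13, 14, 15].

Area of each hull facet:
  f1: (p0, p13, p8) → 46.5150
  f2: (p4, p13, p15) → 76.6515
  f3: (p4, p6, p3) → 76.8127
  f4: (p4, p0, p13) → 38.7929
  f5: (p4, p0, p3) → 40.3379
  f6: (p10, p6, p3) → 56.9037
  f7: (p10, p7, p8) → 51.7578
  f8: (p10, p7, p6) → 69.6212
  f9: (p1, p13, p15) → 39.0939
  f10: (p1, p7, p15) → 38.9384
  f11: (p1, p13, p8) → 49.1904
  f12: (p1, p7, p8) → 44.1507
  f13: (p12, p6, p15) → 29.7807
  f14: (p12, p7, p15) → 17.8040
  f15: (p12, p7, p6) → 59.5740
  f16: (p14, p6, p15) → 20.4404
  f17: (p14, p4, p15) → 5.4521
  f18: (p14, p4, p6) → 96.5926
  f19: (p11, p10, p8) → 15.4061
  f20: (p11, p10, p3) → 25.3007
  f21: (p11, p0, p8) → 21.0104
  f22: (p11, p0, p3) → 29.9468
Σ area = 950.074

Euler characteristic 13−33+22 = 2 ✓

facets=22 area=950.074


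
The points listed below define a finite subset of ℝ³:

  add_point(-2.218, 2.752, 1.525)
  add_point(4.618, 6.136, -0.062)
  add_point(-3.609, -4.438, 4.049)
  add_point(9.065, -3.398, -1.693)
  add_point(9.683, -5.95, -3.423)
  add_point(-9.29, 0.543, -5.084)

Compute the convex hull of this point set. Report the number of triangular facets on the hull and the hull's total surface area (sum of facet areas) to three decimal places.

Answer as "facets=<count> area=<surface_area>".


6 of the 6 inputs are extreme points: [0, 1, 2, 3, 4, 5].

Facet areas (half cross-product norm):
  f1: (p1, p4, p5) → 106.7083
  f2: (p2, p4, p5) → 90.5104
  f3: (p0, p1, p5) → 31.3389
  f4: (p0, p2, p5) → 38.1863
  f5: (p0, p2, p1) → 23.5046
  f6: (p3, p1, p4) → 7.5256
  f7: (p3, p2, p4) → 20.5946
  f8: (p3, p2, p1) → 68.8278
Σ area = 387.196

Euler characteristic 6−12+8 = 2 ✓

facets=8 area=387.196


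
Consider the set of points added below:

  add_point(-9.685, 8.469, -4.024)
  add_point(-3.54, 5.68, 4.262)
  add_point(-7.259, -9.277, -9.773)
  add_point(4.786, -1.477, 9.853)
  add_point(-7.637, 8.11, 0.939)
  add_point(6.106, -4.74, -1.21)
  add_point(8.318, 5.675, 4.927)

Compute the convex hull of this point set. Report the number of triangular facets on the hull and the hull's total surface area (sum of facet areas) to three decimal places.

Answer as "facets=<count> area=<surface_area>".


facets=10 area=752.195

7 of the 7 inputs are extreme points: [0, 1, 2, 3, 4, 5, 6].

Facet areas (half cross-product norm):
  f1: (p4, p6, p0) → 35.9078
  f2: (p4, p2, p0) → 49.8753
  f3: (p4, p3, p2) → 180.3615
  f4: (p5, p6, p0) → 120.3309
  f5: (p5, p2, p0) → 147.4505
  f6: (p5, p3, p6) → 51.3877
  f7: (p5, p3, p2) → 84.0939
  f8: (p1, p3, p6) → 52.2250
  f9: (p1, p4, p6) → 23.3296
  f10: (p1, p4, p3) → 7.2330
Σ area = 752.195

Euler: V−E+F = 7−15+10 = 2.


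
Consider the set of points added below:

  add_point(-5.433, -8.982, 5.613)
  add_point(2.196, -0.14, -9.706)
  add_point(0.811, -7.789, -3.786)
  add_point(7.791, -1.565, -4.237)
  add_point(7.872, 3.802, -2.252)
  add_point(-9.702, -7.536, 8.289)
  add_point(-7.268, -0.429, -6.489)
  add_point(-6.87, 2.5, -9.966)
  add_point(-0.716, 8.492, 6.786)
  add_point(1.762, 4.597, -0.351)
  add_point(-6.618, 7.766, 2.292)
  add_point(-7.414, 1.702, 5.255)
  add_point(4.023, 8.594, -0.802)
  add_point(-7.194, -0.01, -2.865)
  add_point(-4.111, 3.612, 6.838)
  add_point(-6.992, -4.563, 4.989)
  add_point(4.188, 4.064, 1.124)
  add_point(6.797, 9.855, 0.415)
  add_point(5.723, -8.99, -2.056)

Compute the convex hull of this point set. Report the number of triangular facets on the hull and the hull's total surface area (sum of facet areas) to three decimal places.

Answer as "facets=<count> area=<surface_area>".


facets=24 area=987.228

Extreme-point indices: [0, 1, 2, 3, 4, 5, 6, 7, 8, 10, 11, 14, 17, 18] — 14 of 19 on the boundary.

Facet areas (half cross-product norm):
  f1: (p10, p7, p5) → 111.4974
  f2: (p1, p2, p18) → 25.3356
  f3: (p1, p2, p7) → 45.9203
  f4: (p0, p8, p5) → 47.3561
  f5: (p0, p8, p18) → 120.8290
  f6: (p0, p2, p18) → 29.6190
  f7: (p17, p18, p4) → 22.3205
  f8: (p17, p8, p18) → 94.2252
  f9: (p17, p1, p4) → 28.3860
  f10: (p17, p8, p10) → 36.1084
  f11: (p17, p1, p7) → 70.0369
  f12: (p17, p10, p7) → 91.3409
  f13: (p11, p10, p5) → 5.9604
  f14: (p11, p8, p10) → 25.2395
  f15: (p6, p7, p5) → 9.6195
  f16: (p6, p2, p7) → 21.6230
  f17: (p6, p0, p5) → 38.6594
  f18: (p6, p0, p2) → 63.3531
  f19: (p3, p18, p4) → 14.3859
  f20: (p3, p1, p4) → 22.6823
  f21: (p3, p1, p18) → 31.3783
  f22: (p14, p8, p5) → 6.6208
  f23: (p14, p11, p5) → 17.9340
  f24: (p14, p11, p8) → 6.7970
Σ area = 987.228

Check V−E+F: 14 − 36 + 24 = 2.


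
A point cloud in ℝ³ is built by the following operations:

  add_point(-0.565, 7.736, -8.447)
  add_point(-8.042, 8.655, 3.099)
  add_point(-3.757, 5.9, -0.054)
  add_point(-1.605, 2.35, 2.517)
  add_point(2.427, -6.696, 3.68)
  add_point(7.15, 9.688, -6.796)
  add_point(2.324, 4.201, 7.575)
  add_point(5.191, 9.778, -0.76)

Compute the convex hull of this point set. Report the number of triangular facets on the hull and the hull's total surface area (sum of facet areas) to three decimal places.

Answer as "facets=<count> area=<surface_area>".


Points on the hull: [0, 1, 4, 5, 6, 7] (6 of 8).

Facet areas (half cross-product norm):
  f1: (p6, p4, p1) → 68.3668
  f2: (p6, p4, p5) → 93.2731
  f3: (p0, p5, p1) → 52.9115
  f4: (p0, p4, p1) → 120.7711
  f5: (p0, p4, p5) → 77.2036
  f6: (p7, p5, p1) → 36.3720
  f7: (p7, p6, p1) → 61.1899
  f8: (p7, p6, p5) → 18.0988
Σ area = 528.187

Euler: V−E+F = 6−12+8 = 2.

facets=8 area=528.187


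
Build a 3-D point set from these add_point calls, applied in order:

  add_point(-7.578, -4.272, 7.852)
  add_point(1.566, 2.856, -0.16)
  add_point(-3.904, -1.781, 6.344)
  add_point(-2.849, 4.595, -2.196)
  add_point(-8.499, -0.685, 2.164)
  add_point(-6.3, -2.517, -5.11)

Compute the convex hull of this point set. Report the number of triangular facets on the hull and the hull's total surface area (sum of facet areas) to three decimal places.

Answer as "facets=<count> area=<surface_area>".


facets=8 area=215.544

6 of the 6 inputs are extreme points: [0, 1, 2, 3, 4, 5].

Per-facet area ½‖(b−a)×(c−a)‖:
  f1: (p5, p0, p4) → 20.8597
  f2: (p3, p0, p4) → 23.1607
  f3: (p3, p5, p4) → 30.1150
  f4: (p3, p5, p1) → 21.3015
  f5: (p2, p3, p1) → 24.9538
  f6: (p2, p3, p0) → 19.0761
  f7: (p2, p5, p1) → 48.7943
  f8: (p2, p5, p0) → 27.2825
Σ area = 215.544

Check V−E+F: 6 − 12 + 8 = 2.


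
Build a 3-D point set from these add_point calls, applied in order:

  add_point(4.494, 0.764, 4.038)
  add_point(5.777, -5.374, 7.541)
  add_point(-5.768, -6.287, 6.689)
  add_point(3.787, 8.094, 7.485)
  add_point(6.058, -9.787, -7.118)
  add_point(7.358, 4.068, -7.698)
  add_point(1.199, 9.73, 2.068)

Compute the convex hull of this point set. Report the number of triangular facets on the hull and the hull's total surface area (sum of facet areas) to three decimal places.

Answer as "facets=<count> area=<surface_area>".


6 of the 7 inputs are extreme points: [1, 2, 3, 4, 5, 6].

Triangle areas on the boundary:
  f1: (p4, p5, p2) → 128.3123
  f2: (p1, p4, p2) → 88.6527
  f3: (p1, p4, p5) → 103.3752
  f4: (p3, p1, p2) → 78.8651
  f5: (p3, p1, p5) → 105.4014
  f6: (p6, p5, p2) → 116.1622
  f7: (p6, p3, p2) → 53.7039
  f8: (p6, p3, p5) → 37.5346
Σ area = 712.007

Euler characteristic 6−12+8 = 2 ✓

facets=8 area=712.007


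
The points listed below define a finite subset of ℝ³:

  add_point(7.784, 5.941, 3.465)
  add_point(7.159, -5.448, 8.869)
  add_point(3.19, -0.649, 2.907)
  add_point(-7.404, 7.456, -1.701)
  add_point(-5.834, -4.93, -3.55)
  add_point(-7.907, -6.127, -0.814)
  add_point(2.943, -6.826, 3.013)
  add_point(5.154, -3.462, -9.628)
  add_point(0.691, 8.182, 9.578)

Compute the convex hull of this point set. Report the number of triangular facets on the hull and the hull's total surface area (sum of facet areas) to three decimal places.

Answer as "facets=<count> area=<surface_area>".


Hull vertices (8/9): indices [0, 1, 3, 4, 5, 6, 7, 8].

Area of each hull facet:
  f1: (p7, p6, p5) → 75.2792
  f2: (p1, p8, p0) → 60.4668
  f3: (p1, p7, p0) → 101.3080
  f4: (p1, p7, p6) → 38.3726
  f5: (p1, p6, p5) → 25.7640
  f6: (p1, p8, p5) → 129.0908
  f7: (p3, p8, p5) → 94.6623
  f8: (p3, p7, p0) → 123.0392
  f9: (p3, p8, p0) → 66.6023
  f10: (p4, p7, p5) → 10.2200
  f11: (p4, p3, p5) → 22.7092
  f12: (p4, p3, p7) → 79.6158
Σ area = 827.130

Euler: V−E+F = 8−18+12 = 2.

facets=12 area=827.130


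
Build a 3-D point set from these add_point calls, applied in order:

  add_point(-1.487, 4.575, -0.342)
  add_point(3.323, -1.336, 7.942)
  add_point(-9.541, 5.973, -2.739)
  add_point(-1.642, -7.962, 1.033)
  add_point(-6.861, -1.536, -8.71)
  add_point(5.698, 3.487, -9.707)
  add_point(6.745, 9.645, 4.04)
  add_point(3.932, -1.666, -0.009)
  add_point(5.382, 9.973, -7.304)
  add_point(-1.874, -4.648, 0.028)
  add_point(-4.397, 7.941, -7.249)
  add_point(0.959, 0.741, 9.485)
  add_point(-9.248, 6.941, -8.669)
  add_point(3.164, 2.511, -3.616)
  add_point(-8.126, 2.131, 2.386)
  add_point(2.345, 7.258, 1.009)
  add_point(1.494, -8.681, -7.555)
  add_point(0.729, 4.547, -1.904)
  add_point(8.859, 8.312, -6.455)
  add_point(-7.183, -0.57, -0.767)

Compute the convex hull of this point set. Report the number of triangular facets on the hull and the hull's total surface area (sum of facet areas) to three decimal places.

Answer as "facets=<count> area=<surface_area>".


facets=26 area=1020.634

15 of the 20 inputs are extreme points: [1, 2, 3, 4, 5, 6, 7, 8, 10, 11, 12, 14, 16, 18, 19].

Facet areas (half cross-product norm):
  f1: (p6, p12, p2) → 51.8007
  f2: (p5, p16, p18) → 28.4825
  f3: (p10, p6, p12) → 20.0210
  f4: (p1, p6, p11) → 20.8349
  f5: (p1, p3, p16) → 43.0858
  f6: (p1, p3, p11) → 17.8009
  f7: (p1, p6, p18) → 63.3330
  f8: (p8, p5, p18) → 12.7452
  f9: (p8, p5, p12) → 51.1268
  f10: (p8, p10, p12) → 7.2277
  f11: (p8, p6, p18) → 21.2820
  f12: (p8, p10, p6) → 56.7649
  f13: (p4, p5, p16) → 66.8364
  f14: (p4, p5, p12) → 59.3916
  f15: (p4, p3, p16) → 49.5432
  f16: (p4, p19, p3) → 37.5895
  f17: (p4, p12, p2) → 26.2390
  f18: (p4, p19, p2) → 28.6253
  f19: (p7, p16, p18) → 66.0036
  f20: (p7, p1, p18) → 44.5475
  f21: (p7, p1, p16) → 29.3267
  f22: (p14, p19, p2) → 13.7855
  f23: (p14, p6, p2) → 54.9144
  f24: (p14, p6, p11) → 69.2881
  f25: (p14, p3, p11) → 62.5391
  f26: (p14, p19, p3) → 17.4988
Σ area = 1020.634

Check V−E+F: 15 − 39 + 26 = 2.


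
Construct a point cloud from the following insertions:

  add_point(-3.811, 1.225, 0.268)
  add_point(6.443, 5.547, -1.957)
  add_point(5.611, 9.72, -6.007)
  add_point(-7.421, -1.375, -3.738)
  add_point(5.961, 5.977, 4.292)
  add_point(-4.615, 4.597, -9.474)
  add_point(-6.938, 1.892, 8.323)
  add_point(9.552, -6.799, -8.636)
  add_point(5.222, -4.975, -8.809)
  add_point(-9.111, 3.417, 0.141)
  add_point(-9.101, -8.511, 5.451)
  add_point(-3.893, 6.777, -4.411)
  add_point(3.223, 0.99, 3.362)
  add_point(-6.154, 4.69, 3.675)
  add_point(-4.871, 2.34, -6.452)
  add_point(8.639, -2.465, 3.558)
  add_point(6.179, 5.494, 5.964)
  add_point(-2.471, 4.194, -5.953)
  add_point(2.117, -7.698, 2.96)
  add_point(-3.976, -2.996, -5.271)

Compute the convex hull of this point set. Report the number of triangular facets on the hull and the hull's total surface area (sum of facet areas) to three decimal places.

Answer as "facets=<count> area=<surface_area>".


Points on the hull: [2, 3, 5, 6, 7, 8, 9, 10, 11, 13, 15, 16, 18, 19] (14 of 20).

Per-facet area ½‖(b−a)×(c−a)‖:
  f1: (p10, p6, p9) → 46.9362
  f2: (p5, p2, p7) → 99.1546
  f3: (p13, p6, p9) → 11.9945
  f4: (p16, p13, p2) → 78.3446
  f5: (p16, p13, p6) → 34.4438
  f6: (p11, p5, p9) → 20.5426
  f7: (p11, p5, p2) → 27.8890
  f8: (p11, p13, p9) → 18.3077
  f9: (p11, p13, p2) → 38.5902
  f10: (p15, p2, p7) → 97.7281
  f11: (p15, p16, p2) → 55.0062
  f12: (p15, p10, p6) → 91.9315
  f13: (p15, p16, p6) → 59.6743
  f14: (p8, p10, p7) → 40.2701
  f15: (p8, p19, p10) → 54.4117
  f16: (p8, p5, p7) → 11.7689
  f17: (p8, p19, p5) → 43.6315
  f18: (p3, p19, p10) → 23.7633
  f19: (p3, p19, p5) → 17.3969
  f20: (p3, p10, p9) → 37.5120
  f21: (p3, p5, p9) → 27.9337
  f22: (p18, p10, p7) → 55.9338
  f23: (p18, p15, p7) → 53.0372
  f24: (p18, p15, p10) → 29.8390
Σ area = 1076.041

Euler characteristic 14−36+24 = 2 ✓

facets=24 area=1076.041


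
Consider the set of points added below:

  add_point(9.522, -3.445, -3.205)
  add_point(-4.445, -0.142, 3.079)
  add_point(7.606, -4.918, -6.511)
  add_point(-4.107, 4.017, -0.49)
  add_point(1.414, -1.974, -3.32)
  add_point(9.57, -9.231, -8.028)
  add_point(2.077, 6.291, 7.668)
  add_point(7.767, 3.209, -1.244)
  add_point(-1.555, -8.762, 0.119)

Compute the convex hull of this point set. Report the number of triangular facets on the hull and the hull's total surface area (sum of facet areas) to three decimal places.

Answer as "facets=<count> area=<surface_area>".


8 of the 9 inputs are extreme points: [0, 1, 2, 3, 5, 6, 7, 8].

Area of each hull facet:
  f1: (p3, p6, p1) → 27.4169
  f2: (p8, p6, p1) → 42.0660
  f3: (p8, p3, p1) → 23.2661
  f4: (p8, p3, p5) → 88.7846
  f5: (p8, p0, p5) → 47.4119
  f6: (p8, p0, p6) → 98.7729
  f7: (p7, p0, p5) → 12.2186
  f8: (p7, p0, p6) → 31.2631
  f9: (p7, p3, p6) → 53.2827
  f10: (p2, p3, p5) → 17.8637
  f11: (p2, p7, p5) → 11.1517
  f12: (p2, p7, p3) → 57.5920
Σ area = 511.090

Euler: V−E+F = 8−18+12 = 2.

facets=12 area=511.090


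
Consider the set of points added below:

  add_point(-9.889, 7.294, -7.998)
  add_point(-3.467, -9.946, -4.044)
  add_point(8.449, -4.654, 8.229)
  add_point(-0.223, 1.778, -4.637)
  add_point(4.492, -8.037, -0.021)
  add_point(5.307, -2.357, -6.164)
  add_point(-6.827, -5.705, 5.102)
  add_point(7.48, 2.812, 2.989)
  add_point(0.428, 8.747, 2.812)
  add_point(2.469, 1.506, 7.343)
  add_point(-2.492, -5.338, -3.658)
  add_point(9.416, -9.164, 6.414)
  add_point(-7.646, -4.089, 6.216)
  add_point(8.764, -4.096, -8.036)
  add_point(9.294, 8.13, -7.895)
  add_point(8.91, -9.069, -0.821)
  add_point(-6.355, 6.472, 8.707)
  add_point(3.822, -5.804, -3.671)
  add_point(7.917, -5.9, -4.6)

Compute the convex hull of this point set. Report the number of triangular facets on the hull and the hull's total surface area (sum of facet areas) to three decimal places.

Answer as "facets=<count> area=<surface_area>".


Extreme-point indices: [0, 1, 2, 6, 7, 8, 9, 11, 12, 13, 14, 15, 16] — 13 of 19 on the boundary.

Area of each hull facet:
  f1: (p13, p1, p0) → 131.6068
  f2: (p15, p1, p11) → 44.0914
  f3: (p15, p13, p11) → 17.7389
  f4: (p15, p13, p1) → 55.2149
  f5: (p12, p16, p0) → 91.4979
  f6: (p14, p13, p11) → 88.9306
  f7: (p14, p13, p0) → 117.0530
  f8: (p6, p1, p11) → 83.7584
  f9: (p6, p12, p11) → 15.4227
  f10: (p6, p1, p0) → 95.6038
  f11: (p6, p12, p0) → 19.3866
  f12: (p2, p12, p11) → 39.5697
  f13: (p2, p12, p16) → 88.1207
  f14: (p2, p14, p11) → 49.1433
  f15: (p2, p7, p14) → 30.0105
  f16: (p8, p7, p14) → 55.5032
  f17: (p8, p16, p0) → 69.4247
  f18: (p8, p14, p0) → 103.6960
  f19: (p9, p2, p7) → 27.7642
  f20: (p9, p8, p7) → 28.1558
  f21: (p9, p2, p16) → 16.0247
  f22: (p9, p8, p16) → 37.9711
Σ area = 1305.689

Euler: V−E+F = 13−33+22 = 2.

facets=22 area=1305.689


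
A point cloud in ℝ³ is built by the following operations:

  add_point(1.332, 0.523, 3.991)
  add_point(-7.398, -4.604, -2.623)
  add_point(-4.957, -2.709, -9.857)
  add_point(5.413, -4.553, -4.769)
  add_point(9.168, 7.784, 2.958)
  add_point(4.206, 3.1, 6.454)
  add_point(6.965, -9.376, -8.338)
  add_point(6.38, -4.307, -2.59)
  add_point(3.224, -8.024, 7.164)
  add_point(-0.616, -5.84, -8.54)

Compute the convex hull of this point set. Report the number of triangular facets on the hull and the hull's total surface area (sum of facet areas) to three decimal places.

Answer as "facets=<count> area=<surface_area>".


facets=10 area=684.530

7 of the 10 inputs are extreme points: [1, 2, 4, 5, 6, 8, 9].

Triangle areas on the boundary:
  f1: (p8, p6, p1) → 105.9518
  f2: (p8, p6, p4) → 135.2981
  f3: (p2, p4, p1) → 83.4439
  f4: (p2, p6, p4) → 137.4793
  f5: (p5, p4, p1) → 55.7046
  f6: (p5, p8, p1) → 81.2261
  f7: (p5, p8, p4) → 30.9229
  f8: (p9, p6, p1) → 26.4512
  f9: (p9, p2, p1) → 21.5429
  f10: (p9, p2, p6) → 6.5090
Σ area = 684.530

Euler: V−E+F = 7−15+10 = 2.


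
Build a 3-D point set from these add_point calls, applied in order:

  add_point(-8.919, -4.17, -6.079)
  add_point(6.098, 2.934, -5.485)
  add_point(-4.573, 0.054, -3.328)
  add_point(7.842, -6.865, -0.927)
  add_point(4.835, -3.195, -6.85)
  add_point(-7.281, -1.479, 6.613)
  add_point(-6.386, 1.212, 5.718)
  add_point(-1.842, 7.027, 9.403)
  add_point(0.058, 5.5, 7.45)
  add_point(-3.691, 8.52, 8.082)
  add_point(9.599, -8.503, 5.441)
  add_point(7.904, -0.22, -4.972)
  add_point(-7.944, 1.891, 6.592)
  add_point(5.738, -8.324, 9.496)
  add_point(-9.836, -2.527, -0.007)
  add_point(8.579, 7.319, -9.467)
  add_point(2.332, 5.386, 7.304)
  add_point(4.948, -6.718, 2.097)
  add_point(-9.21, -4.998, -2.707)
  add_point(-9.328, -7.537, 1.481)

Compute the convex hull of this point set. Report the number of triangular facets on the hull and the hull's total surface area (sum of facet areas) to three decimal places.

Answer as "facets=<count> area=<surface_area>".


Points on the hull: [0, 3, 4, 5, 7, 9, 10, 12, 13, 14, 15, 16, 18, 19] (14 of 20).

Triangle areas on the boundary:
  f1: (p0, p9, p14) → 36.4106
  f2: (p0, p9, p15) → 186.4393
  f3: (p16, p15, p10) → 139.8779
  f4: (p16, p9, p15) → 57.3210
  f5: (p16, p13, p10) → 39.9015
  f6: (p4, p0, p15) → 72.4508
  f7: (p19, p13, p10) → 46.0777
  f8: (p19, p5, p13) → 61.4476
  f9: (p7, p16, p9) → 5.6257
  f10: (p7, p16, p13) → 31.5438
  f11: (p7, p5, p13) → 77.8200
  f12: (p3, p15, p10) → 41.5264
  f13: (p3, p4, p15) → 37.8616
  f14: (p3, p4, p0) → 49.7012
  f15: (p3, p19, p10) → 58.6449
  f16: (p3, p19, p0) → 70.5590
  f17: (p12, p9, p14) → 22.6794
  f18: (p12, p19, p14) → 20.6679
  f19: (p12, p19, p5) → 10.4157
  f20: (p12, p7, p9) → 10.8973
  f21: (p12, p7, p5) → 12.9356
  f22: (p18, p0, p14) → 5.3611
  f23: (p18, p19, p14) → 8.7295
  f24: (p18, p19, p0) → 2.5996
Σ area = 1107.495

Euler characteristic 14−36+24 = 2 ✓

facets=24 area=1107.495


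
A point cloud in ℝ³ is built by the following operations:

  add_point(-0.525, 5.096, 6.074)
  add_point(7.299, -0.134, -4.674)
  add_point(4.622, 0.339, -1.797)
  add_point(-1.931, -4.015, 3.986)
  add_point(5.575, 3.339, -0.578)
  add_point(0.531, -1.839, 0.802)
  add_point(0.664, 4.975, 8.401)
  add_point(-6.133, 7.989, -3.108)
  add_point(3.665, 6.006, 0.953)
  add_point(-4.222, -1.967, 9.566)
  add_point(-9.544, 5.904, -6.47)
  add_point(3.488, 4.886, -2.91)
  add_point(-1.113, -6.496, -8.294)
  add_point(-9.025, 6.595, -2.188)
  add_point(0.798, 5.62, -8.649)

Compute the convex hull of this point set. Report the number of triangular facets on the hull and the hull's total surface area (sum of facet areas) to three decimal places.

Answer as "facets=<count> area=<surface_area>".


facets=20 area=712.316

12 of the 15 inputs are extreme points: [1, 3, 4, 6, 7, 8, 9, 10, 11, 12, 13, 14].

Area of each hull facet:
  f1: (p9, p12, p10) → 128.8931
  f2: (p6, p9, p1) → 66.2421
  f3: (p14, p12, p10) → 64.3038
  f4: (p14, p12, p1) → 50.7006
  f5: (p3, p12, p1) → 64.7149
  f6: (p3, p9, p1) → 28.8392
  f7: (p3, p9, p12) → 13.2229
  f8: (p7, p14, p10) → 23.9875
  f9: (p8, p7, p6) → 43.6530
  f10: (p8, p7, p14) → 42.7501
  f11: (p13, p6, p9) → 60.7317
  f12: (p13, p7, p6) → 22.7499
  f13: (p13, p9, p10) → 23.8494
  f14: (p13, p7, p10) → 7.2570
  f15: (p11, p14, p1) → 20.7927
  f16: (p11, p8, p14) → 6.7747
  f17: (p4, p11, p1) → 9.8405
  f18: (p4, p11, p8) → 5.8967
  f19: (p4, p6, p1) → 14.3488
  f20: (p4, p8, p6) → 12.7670
Σ area = 712.316

Check V−E+F: 12 − 30 + 20 = 2.


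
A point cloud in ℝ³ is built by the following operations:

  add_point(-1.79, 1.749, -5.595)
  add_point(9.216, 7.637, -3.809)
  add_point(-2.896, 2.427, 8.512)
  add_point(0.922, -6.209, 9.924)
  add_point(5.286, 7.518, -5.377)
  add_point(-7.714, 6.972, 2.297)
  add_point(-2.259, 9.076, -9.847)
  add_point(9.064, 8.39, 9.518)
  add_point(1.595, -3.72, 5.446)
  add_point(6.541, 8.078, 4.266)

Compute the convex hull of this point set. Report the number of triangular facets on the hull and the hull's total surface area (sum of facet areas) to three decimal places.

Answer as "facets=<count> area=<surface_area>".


Hull vertices (8/10): indices [0, 1, 2, 3, 5, 6, 7, 8].

Facet areas (half cross-product norm):
  f1: (p7, p3, p1) → 111.5834
  f2: (p7, p6, p5) → 123.4188
  f3: (p7, p6, p1) → 77.9456
  f4: (p0, p3, p5) → 93.0440
  f5: (p0, p6, p5) → 47.2156
  f6: (p0, p6, p1) → 51.2873
  f7: (p2, p3, p5) → 27.8741
  f8: (p2, p7, p5) → 58.0193
  f9: (p2, p7, p3) → 63.9381
  f10: (p8, p3, p1) → 20.4974
  f11: (p8, p0, p1) → 79.6005
  f12: (p8, p0, p3) → 12.9010
Σ area = 767.325

Euler: V−E+F = 8−18+12 = 2.

facets=12 area=767.325
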